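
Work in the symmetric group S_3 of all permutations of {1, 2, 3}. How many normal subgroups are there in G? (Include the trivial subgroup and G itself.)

3

G has 6 subgroups. Checking conjugation-invariance by order — order 1: 1/1 normal; order 2: 0/3 normal; order 3: 1/1 normal; order 6: 1/1 normal.
Total normal subgroups: 3.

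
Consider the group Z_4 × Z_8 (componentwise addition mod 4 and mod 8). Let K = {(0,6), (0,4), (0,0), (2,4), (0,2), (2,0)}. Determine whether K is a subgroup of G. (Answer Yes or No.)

|K| = 6 does not divide |G| = 32, so by Lagrange K is not a subgroup.

No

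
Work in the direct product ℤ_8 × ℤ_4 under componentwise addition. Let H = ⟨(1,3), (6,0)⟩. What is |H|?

|⟨(1,3)⟩| = 8 and |⟨(6,0)⟩| = 4, so |H| is a multiple of lcm(8, 4) = 8 and divides |G| = 32.
Closing under the operation: H = {(0,0), (0,2), (1,1), (1,3), (2,0), (2,2), (3,1), (3,3), (4,0), (4,2), (5,1), (5,3), (6,0), (6,2), (7,1), (7,3)}, so |H| = 16.

16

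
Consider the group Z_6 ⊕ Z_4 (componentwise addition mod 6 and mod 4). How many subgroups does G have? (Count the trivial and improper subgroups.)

16

|G| = 24, so by Lagrange every subgroup order divides 24. Divisors: 1, 2, 3, 4, 6, 8, 12, 24.
Subgroups by order — order 1: 1; order 2: 3; order 3: 1; order 4: 3; order 6: 3; order 8: 1; order 12: 3; order 24: 1.
Total: 1 + 3 + 1 + 3 + 3 + 1 + 3 + 1 = 16.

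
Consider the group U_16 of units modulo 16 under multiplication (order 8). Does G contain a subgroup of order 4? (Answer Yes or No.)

Yes

4 | 8. A subgroup of order 4 is {1, 3, 9, 11}.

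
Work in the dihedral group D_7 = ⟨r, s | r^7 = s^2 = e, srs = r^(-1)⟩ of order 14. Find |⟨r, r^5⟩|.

|⟨r⟩| = 7 and |⟨r^5⟩| = 7, so |H| is a multiple of lcm(7, 7) = 7 and divides |G| = 14.
Closing under the operation: H = {e, r, r^2, r^3, r^4, r^5, r^6}, so |H| = 7.

7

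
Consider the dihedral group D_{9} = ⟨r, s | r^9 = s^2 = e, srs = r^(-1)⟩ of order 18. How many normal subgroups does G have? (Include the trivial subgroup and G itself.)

G has 16 subgroups. Checking conjugation-invariance by order — order 1: 1/1 normal; order 2: 0/9 normal; order 3: 1/1 normal; order 6: 0/3 normal; order 9: 1/1 normal; order 18: 1/1 normal.
Total normal subgroups: 4.

4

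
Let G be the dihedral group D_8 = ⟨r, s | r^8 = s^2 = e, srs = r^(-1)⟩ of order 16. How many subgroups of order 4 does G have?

5

|G| = 16 and 4 | 16, so subgroups of order 4 are possible by Lagrange.
The subgroups of order 4 are: {e, r^2, r^4, r^6}; {e, r^4, r^2s, r^6s}; {e, r^4, r^3s, r^7s}; {e, r^4, s, r^4s}; … (5 in all).
So G has 5 subgroups of order 4.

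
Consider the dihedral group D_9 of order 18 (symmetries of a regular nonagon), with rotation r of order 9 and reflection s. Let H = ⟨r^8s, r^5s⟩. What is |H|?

|⟨r^8s⟩| = 2 and |⟨r^5s⟩| = 2, so |H| is a multiple of lcm(2, 2) = 2 and divides |G| = 18.
Closing under the operation: H = {e, r^3, r^6, r^2s, r^5s, r^8s}, so |H| = 6.

6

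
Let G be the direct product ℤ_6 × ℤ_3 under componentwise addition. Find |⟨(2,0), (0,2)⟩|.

|⟨(2,0)⟩| = 3 and |⟨(0,2)⟩| = 3, so |H| is a multiple of lcm(3, 3) = 3 and divides |G| = 18.
Closing under the operation: H = {(0,0), (0,1), (0,2), (2,0), (2,1), (2,2), (4,0), (4,1), (4,2)}, so |H| = 9.

9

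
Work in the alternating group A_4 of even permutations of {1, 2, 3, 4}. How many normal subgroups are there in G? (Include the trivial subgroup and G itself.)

3

G has 10 subgroups. Checking conjugation-invariance by order — order 1: 1/1 normal; order 2: 0/3 normal; order 3: 0/4 normal; order 4: 1/1 normal; order 12: 1/1 normal.
Total normal subgroups: 3.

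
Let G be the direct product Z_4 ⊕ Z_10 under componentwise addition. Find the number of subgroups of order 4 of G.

3

|G| = 40 and 4 | 40, so subgroups of order 4 are possible by Lagrange.
The subgroups of order 4 are: {(0,0), (0,5), (2,0), (2,5)}; {(0,0), (1,0), (2,0), (3,0)}; {(0,0), (1,5), (2,0), (3,5)}.
So G has 3 subgroups of order 4.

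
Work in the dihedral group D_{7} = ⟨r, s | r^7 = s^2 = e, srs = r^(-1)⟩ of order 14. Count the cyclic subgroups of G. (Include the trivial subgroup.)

9

Group the elements of G by the cyclic subgroup they generate; each cyclic subgroup of order d accounts for φ(d) elements.
Cyclic subgroups by order — order 1: 1; order 2: 7; order 7: 1.
Total: 9.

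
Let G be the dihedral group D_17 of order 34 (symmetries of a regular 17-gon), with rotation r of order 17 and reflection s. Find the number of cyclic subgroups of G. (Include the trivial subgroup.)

19

A cyclic subgroup of order d is generated by each of its φ(d) elements of order d, so the cyclic subgroups of order d number (#elements of order d)/φ(d).
Cyclic subgroups by order — order 1: 1; order 2: 17; order 17: 1.
Total: 19.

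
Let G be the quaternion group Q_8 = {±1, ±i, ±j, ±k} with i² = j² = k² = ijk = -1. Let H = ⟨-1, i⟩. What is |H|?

4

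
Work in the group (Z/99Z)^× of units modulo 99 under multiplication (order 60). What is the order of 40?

Compute successive powers of 40 mod 99: 40, 16, 46, 58, 43, 37, 94, 97, …; 40^30 ≡ 1 (mod 99).
So |⟨40⟩| = 30.

30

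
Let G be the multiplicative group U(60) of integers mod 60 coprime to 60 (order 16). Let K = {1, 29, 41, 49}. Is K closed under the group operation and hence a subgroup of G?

|K| = 4 divides |G| = 16, consistent with Lagrange.
K contains the identity, every element's inverse is in K, and K is closed under ·: it is a subgroup.

Yes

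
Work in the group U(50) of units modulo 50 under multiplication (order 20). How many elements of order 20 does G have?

8

The elements of order 20 are: 3, 13, 17, 23, 27, 33, 37, 47.
That's 8.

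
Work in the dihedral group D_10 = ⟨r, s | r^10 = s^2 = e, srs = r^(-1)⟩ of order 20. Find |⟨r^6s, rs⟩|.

|⟨r^6s⟩| = 2 and |⟨rs⟩| = 2, so |H| is a multiple of lcm(2, 2) = 2 and divides |G| = 20.
Closing under the operation: H = {e, r^5, rs, r^6s}, so |H| = 4.

4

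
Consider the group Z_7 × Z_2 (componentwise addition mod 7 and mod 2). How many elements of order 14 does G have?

An element (a,b) has order lcm(ord(a), ord(b)); count pairs with lcm equal to 14.
Enumerating gives 6 such elements.

6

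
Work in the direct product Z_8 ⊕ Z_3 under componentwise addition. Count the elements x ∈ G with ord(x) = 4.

2

An element (a,b) has order lcm(ord(a), ord(b)); count pairs with lcm equal to 4.
Enumerating gives 2 such elements.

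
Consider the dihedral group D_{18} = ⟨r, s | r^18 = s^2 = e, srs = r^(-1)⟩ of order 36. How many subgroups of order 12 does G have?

3

|G| = 36 and 12 | 36, so subgroups of order 12 are possible by Lagrange.
The subgroups of order 12 are: {e, r^3, r^6, r^9, r^12, r^15, rs, r^4s, r^7s, r^10s, r^13s, r^16s}; {e, r^3, r^6, r^9, r^12, r^15, r^2s, r^5s, r^8s, r^11s, r^14s, r^17s}; {e, r^3, r^6, r^9, r^12, r^15, s, r^3s, r^6s, r^9s, r^12s, r^15s}.
So G has 3 subgroups of order 12.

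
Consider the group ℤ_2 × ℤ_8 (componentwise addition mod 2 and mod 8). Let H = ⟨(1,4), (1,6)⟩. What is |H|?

8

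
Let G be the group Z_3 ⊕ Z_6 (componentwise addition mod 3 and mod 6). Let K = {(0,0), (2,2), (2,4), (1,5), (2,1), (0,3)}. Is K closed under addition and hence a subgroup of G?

No

(2,4) ∈ K but its inverse (1,2) ∉ K, so K is not a subgroup.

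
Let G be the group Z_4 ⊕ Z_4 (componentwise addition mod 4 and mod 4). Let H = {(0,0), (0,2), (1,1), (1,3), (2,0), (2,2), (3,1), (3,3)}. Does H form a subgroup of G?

Yes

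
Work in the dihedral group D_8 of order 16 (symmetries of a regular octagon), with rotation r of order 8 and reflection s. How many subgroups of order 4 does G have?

|G| = 16 and 4 | 16, so subgroups of order 4 are possible by Lagrange.
The subgroups of order 4 are: {e, r^2, r^4, r^6}; {e, r^4, r^2s, r^6s}; {e, r^4, r^3s, r^7s}; {e, r^4, s, r^4s}; … (5 in all).
So G has 5 subgroups of order 4.

5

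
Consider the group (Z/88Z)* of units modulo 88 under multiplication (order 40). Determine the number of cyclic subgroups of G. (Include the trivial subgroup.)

16

Group the elements of G by the cyclic subgroup they generate; each cyclic subgroup of order d accounts for φ(d) elements.
Cyclic subgroups by order — order 1: 1; order 2: 7; order 5: 1; order 10: 7.
Total: 16.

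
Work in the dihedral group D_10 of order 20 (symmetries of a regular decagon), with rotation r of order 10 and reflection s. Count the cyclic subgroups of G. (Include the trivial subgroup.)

14

A cyclic subgroup of order d is generated by each of its φ(d) elements of order d, so the cyclic subgroups of order d number (#elements of order d)/φ(d).
Cyclic subgroups by order — order 1: 1; order 2: 11; order 5: 1; order 10: 1.
Total: 14.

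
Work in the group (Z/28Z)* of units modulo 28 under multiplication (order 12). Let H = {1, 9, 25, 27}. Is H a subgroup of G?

No

Closure fails: 9 · 27 = 19 ∉ H. So H is not a subgroup.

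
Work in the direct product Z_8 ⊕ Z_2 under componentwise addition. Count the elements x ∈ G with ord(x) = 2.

3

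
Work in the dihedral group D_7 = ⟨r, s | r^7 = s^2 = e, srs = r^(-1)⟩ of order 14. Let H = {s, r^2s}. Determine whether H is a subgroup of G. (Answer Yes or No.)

No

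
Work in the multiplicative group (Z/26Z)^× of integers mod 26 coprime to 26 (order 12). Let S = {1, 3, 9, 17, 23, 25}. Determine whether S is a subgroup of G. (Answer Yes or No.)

Yes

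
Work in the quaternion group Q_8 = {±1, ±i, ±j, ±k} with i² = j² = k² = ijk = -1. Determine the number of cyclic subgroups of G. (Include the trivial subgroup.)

5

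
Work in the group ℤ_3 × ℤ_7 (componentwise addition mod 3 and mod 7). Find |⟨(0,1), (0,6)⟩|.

7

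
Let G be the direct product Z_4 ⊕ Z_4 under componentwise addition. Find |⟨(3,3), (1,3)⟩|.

|⟨(3,3)⟩| = 4 and |⟨(1,3)⟩| = 4, so |H| is a multiple of lcm(4, 4) = 4 and divides |G| = 16.
Closing under the operation: H = {(0,0), (0,2), (1,1), (1,3), (2,0), (2,2), (3,1), (3,3)}, so |H| = 8.

8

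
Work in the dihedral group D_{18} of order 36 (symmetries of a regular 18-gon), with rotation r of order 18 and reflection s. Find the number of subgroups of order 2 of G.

|G| = 36 and 2 | 36, so subgroups of order 2 are possible by Lagrange.
The subgroups of order 2 are: {e, r^10s}; {e, r^11s}; {e, r^12s}; {e, r^13s}; … (19 in all).
So G has 19 subgroups of order 2.

19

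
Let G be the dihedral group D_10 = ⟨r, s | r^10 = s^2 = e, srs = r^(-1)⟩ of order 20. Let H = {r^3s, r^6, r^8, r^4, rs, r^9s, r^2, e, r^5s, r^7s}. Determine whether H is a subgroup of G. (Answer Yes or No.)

|H| = 10 divides |G| = 20, consistent with Lagrange.
H contains the identity, every element's inverse is in H, and H is closed under ·: it is a subgroup.

Yes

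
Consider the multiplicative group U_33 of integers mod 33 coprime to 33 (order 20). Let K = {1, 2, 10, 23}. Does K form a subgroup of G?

2 ∈ K but its inverse 17 ∉ K, so K is not a subgroup.

No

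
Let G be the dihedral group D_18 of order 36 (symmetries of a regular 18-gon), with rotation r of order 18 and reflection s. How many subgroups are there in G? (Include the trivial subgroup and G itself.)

45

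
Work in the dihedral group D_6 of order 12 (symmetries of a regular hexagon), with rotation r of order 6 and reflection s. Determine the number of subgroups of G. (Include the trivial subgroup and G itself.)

|G| = 12, so by Lagrange every subgroup order divides 12. Divisors: 1, 2, 3, 4, 6, 12.
Subgroups by order — order 1: 1; order 2: 7; order 3: 1; order 4: 3; order 6: 3; order 12: 1.
Total: 1 + 7 + 1 + 3 + 3 + 1 = 16.

16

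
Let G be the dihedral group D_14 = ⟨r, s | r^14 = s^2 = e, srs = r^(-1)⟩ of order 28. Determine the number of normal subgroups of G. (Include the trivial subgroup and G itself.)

7

G has 28 subgroups. Checking conjugation-invariance by order — order 1: 1/1 normal; order 2: 1/15 normal; order 4: 0/7 normal; order 7: 1/1 normal; order 14: 3/3 normal; order 28: 1/1 normal.
Total normal subgroups: 7.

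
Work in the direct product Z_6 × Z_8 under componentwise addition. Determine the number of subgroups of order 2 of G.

|G| = 48 and 2 | 48, so subgroups of order 2 are possible by Lagrange.
The subgroups of order 2 are: {(0,0), (0,4)}; {(0,0), (3,0)}; {(0,0), (3,4)}.
So G has 3 subgroups of order 2.

3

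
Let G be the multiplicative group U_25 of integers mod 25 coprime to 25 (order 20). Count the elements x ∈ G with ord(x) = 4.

2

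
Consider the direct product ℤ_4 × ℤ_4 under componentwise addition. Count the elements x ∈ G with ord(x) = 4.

An element (a,b) has order lcm(ord(a), ord(b)); count pairs with lcm equal to 4.
Enumerating gives 12 such elements.

12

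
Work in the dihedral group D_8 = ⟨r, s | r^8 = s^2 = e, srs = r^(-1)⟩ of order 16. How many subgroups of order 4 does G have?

|G| = 16 and 4 | 16, so subgroups of order 4 are possible by Lagrange.
The subgroups of order 4 are: {e, r^2, r^4, r^6}; {e, r^4, r^2s, r^6s}; {e, r^4, r^3s, r^7s}; {e, r^4, s, r^4s}; … (5 in all).
So G has 5 subgroups of order 4.

5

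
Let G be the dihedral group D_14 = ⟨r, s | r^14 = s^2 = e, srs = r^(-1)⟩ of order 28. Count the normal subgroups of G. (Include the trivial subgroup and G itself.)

7

G has 28 subgroups. Checking conjugation-invariance by order — order 1: 1/1 normal; order 2: 1/15 normal; order 4: 0/7 normal; order 7: 1/1 normal; order 14: 3/3 normal; order 28: 1/1 normal.
Total normal subgroups: 7.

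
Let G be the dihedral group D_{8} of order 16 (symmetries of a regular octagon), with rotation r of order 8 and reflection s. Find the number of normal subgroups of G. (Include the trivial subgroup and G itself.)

7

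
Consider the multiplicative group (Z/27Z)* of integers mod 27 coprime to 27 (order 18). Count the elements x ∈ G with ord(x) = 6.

The elements of order 6 are: 8, 17.
That's 2.

2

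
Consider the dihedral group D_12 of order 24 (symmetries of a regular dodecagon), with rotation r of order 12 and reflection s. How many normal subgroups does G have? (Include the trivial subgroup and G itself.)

G has 34 subgroups. Checking conjugation-invariance by order — order 1: 1/1 normal; order 2: 1/13 normal; order 3: 1/1 normal; order 4: 1/7 normal; order 6: 1/5 normal; order 8: 0/3 normal; order 12: 3/3 normal; order 24: 1/1 normal.
Total normal subgroups: 9.

9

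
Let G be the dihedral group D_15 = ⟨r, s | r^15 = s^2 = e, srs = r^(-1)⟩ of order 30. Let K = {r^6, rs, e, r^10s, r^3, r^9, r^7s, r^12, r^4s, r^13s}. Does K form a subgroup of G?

|K| = 10 divides |G| = 30, consistent with Lagrange.
K contains the identity, every element's inverse is in K, and K is closed under ·: it is a subgroup.

Yes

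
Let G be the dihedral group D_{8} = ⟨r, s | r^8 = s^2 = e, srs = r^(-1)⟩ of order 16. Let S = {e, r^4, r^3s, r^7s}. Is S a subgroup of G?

|S| = 4 divides |G| = 16, consistent with Lagrange.
S contains the identity, every element's inverse is in S, and S is closed under ·: it is a subgroup.

Yes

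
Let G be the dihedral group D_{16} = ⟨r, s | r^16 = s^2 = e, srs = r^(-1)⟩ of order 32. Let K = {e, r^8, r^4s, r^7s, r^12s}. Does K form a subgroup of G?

|K| = 5 does not divide |G| = 32, so by Lagrange K is not a subgroup.

No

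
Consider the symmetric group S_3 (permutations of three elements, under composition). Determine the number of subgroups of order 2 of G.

|G| = 6 and 2 | 6, so subgroups of order 2 are possible by Lagrange.
The subgroups of order 2 are: {e, (1 2)}; {e, (1 3)}; {e, (2 3)}.
So G has 3 subgroups of order 2.

3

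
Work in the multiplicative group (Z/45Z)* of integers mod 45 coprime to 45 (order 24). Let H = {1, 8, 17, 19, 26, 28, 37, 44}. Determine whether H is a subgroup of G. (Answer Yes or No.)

Yes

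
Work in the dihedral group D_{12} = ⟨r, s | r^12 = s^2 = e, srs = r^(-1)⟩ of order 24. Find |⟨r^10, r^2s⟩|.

|⟨r^10⟩| = 6 and |⟨r^2s⟩| = 2, so |H| is a multiple of lcm(6, 2) = 6 and divides |G| = 24.
Closing under the operation: H = {e, r^2, r^4, r^6, r^8, r^10, s, r^2s, r^4s, r^6s, r^8s, r^10s}, so |H| = 12.

12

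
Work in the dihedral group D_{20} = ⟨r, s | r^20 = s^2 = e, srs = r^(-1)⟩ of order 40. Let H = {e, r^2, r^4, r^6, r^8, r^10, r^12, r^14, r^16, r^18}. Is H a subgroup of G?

Yes

|H| = 10 divides |G| = 40, consistent with Lagrange.
H contains the identity, every element's inverse is in H, and H is closed under ·: it is a subgroup.
In fact H = ⟨r^18⟩.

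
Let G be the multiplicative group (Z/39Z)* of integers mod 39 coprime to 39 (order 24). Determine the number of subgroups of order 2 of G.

3

|G| = 24 and 2 | 24, so subgroups of order 2 are possible by Lagrange.
The subgroups of order 2 are: {1, 14}; {1, 25}; {1, 38}.
So G has 3 subgroups of order 2.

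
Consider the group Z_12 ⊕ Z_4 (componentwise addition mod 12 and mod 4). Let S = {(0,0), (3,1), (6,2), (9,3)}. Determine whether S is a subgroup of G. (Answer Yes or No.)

|S| = 4 divides |G| = 48, consistent with Lagrange.
S contains the identity, every element's inverse is in S, and S is closed under +: it is a subgroup.
In fact S = ⟨(3,1)⟩.

Yes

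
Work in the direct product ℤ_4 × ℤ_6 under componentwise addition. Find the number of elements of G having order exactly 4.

4

An element (a,b) has order lcm(ord(a), ord(b)); count pairs with lcm equal to 4.
Enumerating gives 4 such elements.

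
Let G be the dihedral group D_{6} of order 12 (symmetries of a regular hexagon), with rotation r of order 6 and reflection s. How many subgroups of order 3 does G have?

1

|G| = 12 and 3 | 12, so subgroups of order 3 are possible by Lagrange.
The subgroups of order 3 are: {e, r^2, r^4}.
So G has 1 subgroup of order 3.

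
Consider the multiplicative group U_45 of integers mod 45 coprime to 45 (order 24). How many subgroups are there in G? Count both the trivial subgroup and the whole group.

|G| = 24, so by Lagrange every subgroup order divides 24. Divisors: 1, 2, 3, 4, 6, 8, 12, 24.
Subgroups by order — order 1: 1; order 2: 3; order 3: 1; order 4: 3; order 6: 3; order 8: 1; order 12: 3; order 24: 1.
Total: 1 + 3 + 1 + 3 + 3 + 1 + 3 + 1 = 16.

16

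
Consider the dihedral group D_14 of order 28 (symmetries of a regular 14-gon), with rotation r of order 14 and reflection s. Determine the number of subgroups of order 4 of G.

7

|G| = 28 and 4 | 28, so subgroups of order 4 are possible by Lagrange.
The subgroups of order 4 are: {e, r^7, r^3s, r^10s}; {e, r^7, r^4s, r^11s}; {e, r^7, r^5s, r^12s}; {e, r^7, r^6s, r^13s}; … (7 in all).
So G has 7 subgroups of order 4.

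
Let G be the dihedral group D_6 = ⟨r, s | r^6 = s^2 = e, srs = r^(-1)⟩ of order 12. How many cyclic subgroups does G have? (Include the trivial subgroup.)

10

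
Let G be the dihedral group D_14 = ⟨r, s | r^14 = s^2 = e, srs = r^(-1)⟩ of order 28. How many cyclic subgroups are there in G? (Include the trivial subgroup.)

A cyclic subgroup of order d is generated by each of its φ(d) elements of order d, so the cyclic subgroups of order d number (#elements of order d)/φ(d).
Cyclic subgroups by order — order 1: 1; order 2: 15; order 7: 1; order 14: 1.
Total: 18.

18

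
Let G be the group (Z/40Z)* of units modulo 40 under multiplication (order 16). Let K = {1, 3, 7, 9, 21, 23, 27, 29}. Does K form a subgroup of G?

Yes

|K| = 8 divides |G| = 16, consistent with Lagrange.
K contains the identity, every element's inverse is in K, and K is closed under ·: it is a subgroup.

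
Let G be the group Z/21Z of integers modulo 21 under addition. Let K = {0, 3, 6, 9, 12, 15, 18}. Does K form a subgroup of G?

|K| = 7 divides |G| = 21, consistent with Lagrange.
K contains the identity, every element's inverse is in K, and K is closed under +: it is a subgroup.
In fact K = ⟨18⟩.

Yes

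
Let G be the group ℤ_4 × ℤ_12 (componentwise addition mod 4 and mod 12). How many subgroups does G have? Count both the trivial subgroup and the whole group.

|G| = 48, so by Lagrange every subgroup order divides 48. Divisors: 1, 2, 3, 4, 6, 8, 12, 16, 24, 48.
Subgroups by order — order 1: 1; order 2: 3; order 3: 1; order 4: 7; order 6: 3; order 8: 3; order 12: 7; order 16: 1; order 24: 3; order 48: 1.
Total: 1 + 3 + 1 + 7 + 3 + 3 + 7 + 1 + 3 + 1 = 30.

30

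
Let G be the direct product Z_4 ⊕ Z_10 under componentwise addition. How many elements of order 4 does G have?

An element (a,b) has order lcm(ord(a), ord(b)); count pairs with lcm equal to 4.
Enumerating gives 4 such elements.

4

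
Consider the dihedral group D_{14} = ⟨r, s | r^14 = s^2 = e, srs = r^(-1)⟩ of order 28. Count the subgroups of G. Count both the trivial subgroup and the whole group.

|G| = 28, so by Lagrange every subgroup order divides 28. Divisors: 1, 2, 4, 7, 14, 28.
Subgroups by order — order 1: 1; order 2: 15; order 4: 7; order 7: 1; order 14: 3; order 28: 1.
Total: 1 + 15 + 7 + 1 + 3 + 1 = 28.

28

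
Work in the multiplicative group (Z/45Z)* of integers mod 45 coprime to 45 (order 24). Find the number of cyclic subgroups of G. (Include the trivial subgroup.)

12

Group the elements of G by the cyclic subgroup they generate; each cyclic subgroup of order d accounts for φ(d) elements.
Cyclic subgroups by order — order 1: 1; order 2: 3; order 3: 1; order 4: 2; order 6: 3; order 12: 2.
Total: 12.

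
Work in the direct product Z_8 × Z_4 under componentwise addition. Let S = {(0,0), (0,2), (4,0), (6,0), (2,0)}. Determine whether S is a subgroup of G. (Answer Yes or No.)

No

|S| = 5 does not divide |G| = 32, so by Lagrange S is not a subgroup.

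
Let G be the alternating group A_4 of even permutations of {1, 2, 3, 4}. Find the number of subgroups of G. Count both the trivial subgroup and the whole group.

10

|G| = 12, so by Lagrange every subgroup order divides 12. Divisors: 1, 2, 3, 4, 6, 12.
Subgroups by order — order 1: 1; order 2: 3; order 3: 4; order 4: 1; order 6: 0; order 12: 1.
Total: 1 + 3 + 4 + 1 + 0 + 1 = 10.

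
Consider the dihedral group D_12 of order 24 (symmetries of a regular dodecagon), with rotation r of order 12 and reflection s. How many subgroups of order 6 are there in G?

|G| = 24 and 6 | 24, so subgroups of order 6 are possible by Lagrange.
The subgroups of order 6 are: {e, r^2, r^4, r^6, r^8, r^10}; {e, r^4, r^8, r^2s, r^6s, r^10s}; {e, r^4, r^8, r^3s, r^7s, r^11s}; {e, r^4, r^8, s, r^4s, r^8s}; … (5 in all).
So G has 5 subgroups of order 6.

5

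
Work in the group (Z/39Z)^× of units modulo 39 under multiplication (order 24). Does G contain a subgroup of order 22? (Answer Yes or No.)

No

22 does not divide |G| = 24, so by Lagrange no subgroup of order 22 exists.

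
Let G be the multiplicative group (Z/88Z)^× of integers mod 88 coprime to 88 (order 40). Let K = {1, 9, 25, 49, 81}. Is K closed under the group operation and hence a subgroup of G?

Yes

|K| = 5 divides |G| = 40, consistent with Lagrange.
K contains the identity, every element's inverse is in K, and K is closed under ·: it is a subgroup.
In fact K = ⟨81⟩.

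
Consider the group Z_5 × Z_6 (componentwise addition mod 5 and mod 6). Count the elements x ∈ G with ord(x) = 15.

8

An element (a,b) has order lcm(ord(a), ord(b)); count pairs with lcm equal to 15.
Enumerating gives 8 such elements.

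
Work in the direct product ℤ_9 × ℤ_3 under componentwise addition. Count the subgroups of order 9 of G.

|G| = 27 and 9 | 27, so subgroups of order 9 are possible by Lagrange.
The subgroups of order 9 are: {(0,0), (0,1), (0,2), (3,0), (3,1), (3,2), (6,0), (6,1), (6,2)}; {(0,0), (1,0), (2,0), (3,0), (4,0), (5,0), (6,0), (7,0), (8,0)}; {(0,0), (1,1), (2,2), (3,0), (4,1), (5,2), (6,0), (7,1), (8,2)}; {(0,0), (1,2), (2,1), (3,0), (4,2), (5,1), (6,0), (7,2), (8,1)}.
So G has 4 subgroups of order 9.

4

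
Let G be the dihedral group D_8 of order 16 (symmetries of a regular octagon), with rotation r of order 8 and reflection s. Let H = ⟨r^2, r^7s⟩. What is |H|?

|⟨r^2⟩| = 4 and |⟨r^7s⟩| = 2, so |H| is a multiple of lcm(4, 2) = 4 and divides |G| = 16.
Closing under the operation: H = {e, r^2, r^4, r^6, rs, r^3s, r^5s, r^7s}, so |H| = 8.

8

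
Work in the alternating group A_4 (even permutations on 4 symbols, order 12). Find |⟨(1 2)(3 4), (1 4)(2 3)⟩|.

|⟨(1 2)(3 4)⟩| = 2 and |⟨(1 4)(2 3)⟩| = 2, so |H| is a multiple of lcm(2, 2) = 2 and divides |G| = 12.
Closing under the operation: H = {e, (1 2)(3 4), (1 3)(2 4), (1 4)(2 3)}, so |H| = 4.

4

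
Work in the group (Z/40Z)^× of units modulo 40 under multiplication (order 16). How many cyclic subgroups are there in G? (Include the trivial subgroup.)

12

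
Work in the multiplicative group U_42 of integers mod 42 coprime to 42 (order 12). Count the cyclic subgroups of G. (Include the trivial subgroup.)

Each element a generates a cyclic subgroup ⟨a⟩; distinct elements may generate the same one (a cyclic group of order d has φ(d) generators).
Cyclic subgroups by order — order 1: 1; order 2: 3; order 3: 1; order 6: 3.
Total: 8.

8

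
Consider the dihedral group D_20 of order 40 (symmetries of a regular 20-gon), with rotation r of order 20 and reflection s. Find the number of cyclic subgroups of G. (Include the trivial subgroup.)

Each element a generates a cyclic subgroup ⟨a⟩; distinct elements may generate the same one (a cyclic group of order d has φ(d) generators).
Cyclic subgroups by order — order 1: 1; order 2: 21; order 4: 1; order 5: 1; order 10: 1; order 20: 1.
Total: 26.

26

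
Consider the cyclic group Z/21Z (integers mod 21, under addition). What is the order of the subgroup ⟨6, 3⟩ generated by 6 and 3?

7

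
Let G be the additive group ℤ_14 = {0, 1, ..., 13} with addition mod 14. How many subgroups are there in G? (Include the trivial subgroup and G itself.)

4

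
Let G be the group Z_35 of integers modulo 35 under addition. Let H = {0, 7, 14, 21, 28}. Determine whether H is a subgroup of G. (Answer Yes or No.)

|H| = 5 divides |G| = 35, consistent with Lagrange.
H contains the identity, every element's inverse is in H, and H is closed under +: it is a subgroup.
In fact H = ⟨21⟩.

Yes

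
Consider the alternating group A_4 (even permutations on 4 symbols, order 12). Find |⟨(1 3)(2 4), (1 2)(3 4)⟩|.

|⟨(1 3)(2 4)⟩| = 2 and |⟨(1 2)(3 4)⟩| = 2, so |H| is a multiple of lcm(2, 2) = 2 and divides |G| = 12.
Closing under the operation: H = {e, (1 2)(3 4), (1 3)(2 4), (1 4)(2 3)}, so |H| = 4.

4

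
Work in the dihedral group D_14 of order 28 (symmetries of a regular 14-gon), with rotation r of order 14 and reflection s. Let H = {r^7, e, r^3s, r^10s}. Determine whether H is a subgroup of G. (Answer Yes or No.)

Yes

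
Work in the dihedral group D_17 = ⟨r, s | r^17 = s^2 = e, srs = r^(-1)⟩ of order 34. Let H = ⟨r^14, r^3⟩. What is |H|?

17

|⟨r^14⟩| = 17 and |⟨r^3⟩| = 17, so |H| is a multiple of lcm(17, 17) = 17 and divides |G| = 34.
Closing under the operation: H = {e, r, r^2, r^3, r^4, r^5, r^6, r^7, r^8, r^9, r^10, r^11, r^12, r^13, r^14, r^15, r^16}, so |H| = 17.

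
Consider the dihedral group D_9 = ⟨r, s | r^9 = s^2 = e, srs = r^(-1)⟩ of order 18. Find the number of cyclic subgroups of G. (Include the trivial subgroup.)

12

A cyclic subgroup of order d is generated by each of its φ(d) elements of order d, so the cyclic subgroups of order d number (#elements of order d)/φ(d).
Cyclic subgroups by order — order 1: 1; order 2: 9; order 3: 1; order 9: 1.
Total: 12.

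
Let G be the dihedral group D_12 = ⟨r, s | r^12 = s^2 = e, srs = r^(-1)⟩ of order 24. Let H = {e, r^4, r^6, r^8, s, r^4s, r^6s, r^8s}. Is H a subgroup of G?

Closure fails: r^4 · r^6s = r^10s ∉ H. So H is not a subgroup.

No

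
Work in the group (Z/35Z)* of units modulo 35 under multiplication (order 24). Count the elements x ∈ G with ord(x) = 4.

4

The elements of order 4 are: 8, 13, 22, 27.
That's 4.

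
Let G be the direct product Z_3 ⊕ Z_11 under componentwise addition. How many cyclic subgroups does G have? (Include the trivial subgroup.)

4

A cyclic subgroup of order d is generated by each of its φ(d) elements of order d, so the cyclic subgroups of order d number (#elements of order d)/φ(d).
Cyclic subgroups by order — order 1: 1; order 3: 1; order 11: 1; order 33: 1.
Total: 4.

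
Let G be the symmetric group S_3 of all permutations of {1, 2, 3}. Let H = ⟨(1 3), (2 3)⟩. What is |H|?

6

|⟨(1 3)⟩| = 2 and |⟨(2 3)⟩| = 2, so |H| is a multiple of lcm(2, 2) = 2 and divides |G| = 6.
Closing {(1 3), (2 3)} under the group operation gives all of G, so |H| = 6.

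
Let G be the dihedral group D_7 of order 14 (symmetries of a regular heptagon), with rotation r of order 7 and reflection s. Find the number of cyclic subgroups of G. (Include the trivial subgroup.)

A cyclic subgroup of order d is generated by each of its φ(d) elements of order d, so the cyclic subgroups of order d number (#elements of order d)/φ(d).
Cyclic subgroups by order — order 1: 1; order 2: 7; order 7: 1.
Total: 9.

9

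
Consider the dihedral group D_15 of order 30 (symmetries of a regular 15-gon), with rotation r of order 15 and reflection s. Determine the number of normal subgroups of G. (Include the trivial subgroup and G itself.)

G has 28 subgroups. Checking conjugation-invariance by order — order 1: 1/1 normal; order 2: 0/15 normal; order 3: 1/1 normal; order 5: 1/1 normal; order 6: 0/5 normal; order 10: 0/3 normal; order 15: 1/1 normal; order 30: 1/1 normal.
Total normal subgroups: 5.

5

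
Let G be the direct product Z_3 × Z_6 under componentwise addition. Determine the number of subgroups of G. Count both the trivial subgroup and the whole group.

|G| = 18, so by Lagrange every subgroup order divides 18. Divisors: 1, 2, 3, 6, 9, 18.
Subgroups by order — order 1: 1; order 2: 1; order 3: 4; order 6: 4; order 9: 1; order 18: 1.
Total: 1 + 1 + 4 + 4 + 1 + 1 = 12.

12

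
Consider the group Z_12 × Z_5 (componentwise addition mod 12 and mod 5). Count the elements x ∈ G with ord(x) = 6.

2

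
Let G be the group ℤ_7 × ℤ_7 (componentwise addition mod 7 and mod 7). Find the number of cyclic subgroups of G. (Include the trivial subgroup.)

9

A cyclic subgroup of order d is generated by each of its φ(d) elements of order d, so the cyclic subgroups of order d number (#elements of order d)/φ(d).
Cyclic subgroups by order — order 1: 1; order 7: 8.
Total: 9.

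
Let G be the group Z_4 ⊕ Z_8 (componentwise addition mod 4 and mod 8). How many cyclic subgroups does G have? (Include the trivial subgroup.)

14

Each element a generates a cyclic subgroup ⟨a⟩; distinct elements may generate the same one (a cyclic group of order d has φ(d) generators).
Cyclic subgroups by order — order 1: 1; order 2: 3; order 4: 6; order 8: 4.
Total: 14.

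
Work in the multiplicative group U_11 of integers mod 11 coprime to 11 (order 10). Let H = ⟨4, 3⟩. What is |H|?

5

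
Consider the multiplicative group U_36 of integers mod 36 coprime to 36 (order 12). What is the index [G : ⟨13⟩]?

4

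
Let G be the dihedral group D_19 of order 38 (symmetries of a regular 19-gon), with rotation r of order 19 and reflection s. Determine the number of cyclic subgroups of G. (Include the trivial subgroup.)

21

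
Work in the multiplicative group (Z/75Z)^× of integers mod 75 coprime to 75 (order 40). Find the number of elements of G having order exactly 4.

4

The elements of order 4 are: 7, 32, 43, 68.
That's 4.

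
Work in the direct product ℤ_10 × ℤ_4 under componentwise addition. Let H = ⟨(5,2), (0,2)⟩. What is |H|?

|⟨(5,2)⟩| = 2 and |⟨(0,2)⟩| = 2, so |H| is a multiple of lcm(2, 2) = 2 and divides |G| = 40.
Closing under the operation: H = {(0,0), (0,2), (5,0), (5,2)}, so |H| = 4.

4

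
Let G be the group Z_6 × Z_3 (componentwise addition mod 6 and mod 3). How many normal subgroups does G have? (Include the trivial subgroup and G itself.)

12

G is abelian, so every subgroup is normal.
G has 12 subgroups in total, hence 12 normal subgroups.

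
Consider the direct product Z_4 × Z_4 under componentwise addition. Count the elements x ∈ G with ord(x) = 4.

An element (a,b) has order lcm(ord(a), ord(b)); count pairs with lcm equal to 4.
Enumerating gives 12 such elements.

12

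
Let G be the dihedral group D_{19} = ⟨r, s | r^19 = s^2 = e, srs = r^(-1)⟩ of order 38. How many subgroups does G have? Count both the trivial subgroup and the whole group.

|G| = 38, so by Lagrange every subgroup order divides 38. Divisors: 1, 2, 19, 38.
Subgroups by order — order 1: 1; order 2: 19; order 19: 1; order 38: 1.
Total: 1 + 19 + 1 + 1 = 22.

22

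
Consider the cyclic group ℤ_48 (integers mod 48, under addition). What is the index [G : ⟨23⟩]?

|⟨23⟩| = 48 and |G| = 48.
By Lagrange, [G : H] = |G|/|H| = 48/48 = 1.

1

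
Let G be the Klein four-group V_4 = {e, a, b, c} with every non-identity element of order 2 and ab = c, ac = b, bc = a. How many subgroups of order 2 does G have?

|G| = 4 and 2 | 4, so subgroups of order 2 are possible by Lagrange.
The subgroups of order 2 are: {e, a}; {e, b}; {e, c}.
So G has 3 subgroups of order 2.

3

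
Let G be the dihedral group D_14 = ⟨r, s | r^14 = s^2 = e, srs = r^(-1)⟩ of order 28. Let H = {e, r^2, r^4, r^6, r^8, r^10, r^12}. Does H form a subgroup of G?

|H| = 7 divides |G| = 28, consistent with Lagrange.
H contains the identity, every element's inverse is in H, and H is closed under ·: it is a subgroup.
In fact H = ⟨r^4⟩.

Yes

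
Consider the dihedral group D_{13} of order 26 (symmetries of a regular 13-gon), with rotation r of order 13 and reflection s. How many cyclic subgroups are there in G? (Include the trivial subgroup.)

15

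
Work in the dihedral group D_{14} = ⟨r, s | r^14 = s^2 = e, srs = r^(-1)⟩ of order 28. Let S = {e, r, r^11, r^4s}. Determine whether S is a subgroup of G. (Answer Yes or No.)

r ∈ S but its inverse r^13 ∉ S, so S is not a subgroup.

No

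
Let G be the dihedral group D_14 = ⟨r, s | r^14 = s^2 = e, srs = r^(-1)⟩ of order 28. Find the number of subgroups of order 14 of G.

|G| = 28 and 14 | 28, so subgroups of order 14 are possible by Lagrange.
The subgroups of order 14 are: {e, r, r^2, r^3, r^4, r^5, r^6, r^7, r^8, r^9, r^10, r^11, r^12, r^13}; {e, r^2, r^4, r^6, r^8, r^10, r^12, s, r^2s, r^4s, r^6s, r^8s, r^10s, r^12s}; {e, r^2, r^4, r^6, r^8, r^10, r^12, rs, r^3s, r^5s, r^7s, r^9s, r^11s, r^13s}.
So G has 3 subgroups of order 14.

3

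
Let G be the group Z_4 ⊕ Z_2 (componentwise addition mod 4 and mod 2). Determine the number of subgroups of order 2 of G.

|G| = 8 and 2 | 8, so subgroups of order 2 are possible by Lagrange.
The subgroups of order 2 are: {(0,0), (0,1)}; {(0,0), (2,0)}; {(0,0), (2,1)}.
So G has 3 subgroups of order 2.

3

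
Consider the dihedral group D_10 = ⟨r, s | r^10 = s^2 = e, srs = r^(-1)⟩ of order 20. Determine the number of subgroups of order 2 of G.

11

|G| = 20 and 2 | 20, so subgroups of order 2 are possible by Lagrange.
The subgroups of order 2 are: {e, r^2s}; {e, r^3s}; {e, r^4s}; {e, r^5}; … (11 in all).
So G has 11 subgroups of order 2.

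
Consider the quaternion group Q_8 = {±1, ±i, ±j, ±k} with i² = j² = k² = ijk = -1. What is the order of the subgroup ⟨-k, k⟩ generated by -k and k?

|⟨-k⟩| = 4 and |⟨k⟩| = 4, so |H| is a multiple of lcm(4, 4) = 4 and divides |G| = 8.
Closing under the operation: H = {1, -1, k, -k}, so |H| = 4.

4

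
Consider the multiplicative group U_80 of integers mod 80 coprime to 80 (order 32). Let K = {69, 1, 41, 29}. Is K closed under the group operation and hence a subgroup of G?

|K| = 4 divides |G| = 32, consistent with Lagrange.
K contains the identity, every element's inverse is in K, and K is closed under ·: it is a subgroup.
In fact K = ⟨69⟩.

Yes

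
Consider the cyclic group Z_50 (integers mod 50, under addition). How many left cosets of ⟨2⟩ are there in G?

|⟨2⟩| = 25 and |G| = 50.
By Lagrange, [G : H] = |G|/|H| = 50/25 = 2.

2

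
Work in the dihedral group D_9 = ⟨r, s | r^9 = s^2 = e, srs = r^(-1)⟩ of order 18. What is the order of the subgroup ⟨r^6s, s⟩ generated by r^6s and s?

6

|⟨r^6s⟩| = 2 and |⟨s⟩| = 2, so |H| is a multiple of lcm(2, 2) = 2 and divides |G| = 18.
Closing under the operation: H = {e, r^3, r^6, s, r^3s, r^6s}, so |H| = 6.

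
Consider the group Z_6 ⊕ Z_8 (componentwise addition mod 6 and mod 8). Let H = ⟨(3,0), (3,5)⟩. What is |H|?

16

|⟨(3,0)⟩| = 2 and |⟨(3,5)⟩| = 8, so |H| is a multiple of lcm(2, 8) = 8 and divides |G| = 48.
Closing under the operation: H = {(0,0), (0,1), (0,2), (0,3), (0,4), (0,5), (0,6), (0,7), (3,0), (3,1), (3,2), (3,3), (3,4), (3,5), (3,6), (3,7)}, so |H| = 16.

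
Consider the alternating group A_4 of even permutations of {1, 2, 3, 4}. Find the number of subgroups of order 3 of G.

4

|G| = 12 and 3 | 12, so subgroups of order 3 are possible by Lagrange.
The subgroups of order 3 are: {e, (1 2 3), (1 3 2)}; {e, (1 2 4), (1 4 2)}; {e, (1 3 4), (1 4 3)}; {e, (2 3 4), (2 4 3)}.
So G has 4 subgroups of order 3.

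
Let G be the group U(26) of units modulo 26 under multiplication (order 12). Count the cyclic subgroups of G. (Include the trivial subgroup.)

Each element a generates a cyclic subgroup ⟨a⟩; distinct elements may generate the same one (a cyclic group of order d has φ(d) generators).
Cyclic subgroups by order — order 1: 1; order 2: 1; order 3: 1; order 4: 1; order 6: 1; order 12: 1.
Total: 6.

6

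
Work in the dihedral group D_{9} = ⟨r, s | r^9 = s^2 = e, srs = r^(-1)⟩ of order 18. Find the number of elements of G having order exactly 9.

6

The elements of order 9 are: r, r^2, r^4, r^5, r^7, r^8.
That's 6.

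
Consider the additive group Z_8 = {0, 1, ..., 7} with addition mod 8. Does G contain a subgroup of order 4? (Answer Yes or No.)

Yes

4 | 8. A subgroup of order 4 is {0, 2, 4, 6}.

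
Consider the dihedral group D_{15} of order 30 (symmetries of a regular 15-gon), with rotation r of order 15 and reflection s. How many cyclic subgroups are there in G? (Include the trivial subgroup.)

Group the elements of G by the cyclic subgroup they generate; each cyclic subgroup of order d accounts for φ(d) elements.
Cyclic subgroups by order — order 1: 1; order 2: 15; order 3: 1; order 5: 1; order 15: 1.
Total: 19.

19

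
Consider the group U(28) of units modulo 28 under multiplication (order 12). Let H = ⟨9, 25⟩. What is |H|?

3

|⟨9⟩| = 3 and |⟨25⟩| = 3, so |H| is a multiple of lcm(3, 3) = 3 and divides |G| = 12.
Closing under the operation: H = {1, 9, 25}, so |H| = 3.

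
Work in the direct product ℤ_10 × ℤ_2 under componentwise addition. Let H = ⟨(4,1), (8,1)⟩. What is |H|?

10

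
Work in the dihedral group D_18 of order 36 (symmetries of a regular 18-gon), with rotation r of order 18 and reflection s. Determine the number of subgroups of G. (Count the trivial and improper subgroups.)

|G| = 36, so by Lagrange every subgroup order divides 36. Divisors: 1, 2, 3, 4, 6, 9, 12, 18, 36.
Subgroups by order — order 1: 1; order 2: 19; order 3: 1; order 4: 9; order 6: 7; order 9: 1; order 12: 3; order 18: 3; order 36: 1.
Total: 1 + 19 + 1 + 9 + 7 + 1 + 3 + 3 + 1 = 45.

45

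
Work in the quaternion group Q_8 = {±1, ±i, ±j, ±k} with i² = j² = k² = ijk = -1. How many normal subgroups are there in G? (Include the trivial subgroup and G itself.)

6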